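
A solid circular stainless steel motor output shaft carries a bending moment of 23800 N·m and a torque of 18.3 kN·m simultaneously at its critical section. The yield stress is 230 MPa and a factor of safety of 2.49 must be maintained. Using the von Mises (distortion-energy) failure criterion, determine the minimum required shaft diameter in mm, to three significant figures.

σ_allow = σ_y/n = 230/2.49 = 92.37 MPa.
For a solid shaft σ_b = 32M/(πd³) and τ = 16T/(πd³), so the von Mises stress is σ' = (16/πd³)·√(4M²+3T²).
√(4M²+3T²) = √(4×(2.380×10^7)² + 3×(1.830×10^7)²) = 5.719×10^7 N·mm.
d³ = 16×5.719×10^7/(π×92.37) = 3.153×10^6 mm³.
d = 146.6 mm.

d = 147 mm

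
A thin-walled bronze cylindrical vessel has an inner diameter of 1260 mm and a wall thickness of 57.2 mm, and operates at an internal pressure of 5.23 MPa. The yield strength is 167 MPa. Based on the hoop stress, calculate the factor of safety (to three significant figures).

σ_h = pD/(2t) = 5.23×1260/(2×57.2) = 57.60 MPa.
n = 167/57.60 = 2.899.

n = 2.90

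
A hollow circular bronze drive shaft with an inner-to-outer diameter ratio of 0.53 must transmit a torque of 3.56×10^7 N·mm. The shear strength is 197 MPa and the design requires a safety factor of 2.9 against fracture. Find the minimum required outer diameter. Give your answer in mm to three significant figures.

d_o = 143 mm

τ_allow = 197/2.9 = 67.93 MPa.
For a hollow shaft τ = 16T/[πd_o³(1−k⁴)] with k = 0.53, so 1−k⁴ = 0.9211.
d_o³ = 16T/[π τ_allow (1−k⁴)] = 16×3.5600×10^7/(π×67.93×0.9211) = 2.898×10^6 mm³.
d_o = 142.6 mm.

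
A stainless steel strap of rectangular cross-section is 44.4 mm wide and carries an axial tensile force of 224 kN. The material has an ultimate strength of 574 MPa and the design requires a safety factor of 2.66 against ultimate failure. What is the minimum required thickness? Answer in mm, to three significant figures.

t = 23.4 mm

σ_allow = 574/2.66 = 215.8 MPa.
Required area A = F/σ_allow = 224000/215.8 = 1038 mm².
t = A/w = 1038/44.4 = 23.38 mm.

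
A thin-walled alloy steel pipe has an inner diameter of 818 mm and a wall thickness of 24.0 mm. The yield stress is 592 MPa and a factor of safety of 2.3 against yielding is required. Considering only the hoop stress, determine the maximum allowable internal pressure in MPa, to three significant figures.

p_allow = 15.1 MPa

σ_allow = 592/2.3 = 257.4 MPa.
σ_h = pD/(2t) → p_allow = 2σ_allow t/D = 2×257.4×24.0/818 = 15.10 MPa.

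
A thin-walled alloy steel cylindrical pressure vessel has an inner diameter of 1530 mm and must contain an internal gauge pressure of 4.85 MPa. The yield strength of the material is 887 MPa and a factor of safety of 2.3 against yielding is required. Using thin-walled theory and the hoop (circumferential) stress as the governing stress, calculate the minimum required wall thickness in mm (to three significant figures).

t = 9.62 mm

σ_allow = 887/2.3 = 385.7 MPa.
Hoop stress σ_h = pD/(2t), so t = pD/(2σ_allow) = 4.85×1530/(2×385.7) = 9.621 mm.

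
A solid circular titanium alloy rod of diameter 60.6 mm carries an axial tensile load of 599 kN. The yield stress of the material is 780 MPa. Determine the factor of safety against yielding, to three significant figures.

n = 3.76

A = πd²/4 = 2884 mm².
σ = F/A = 599000/2884 = 207.7 MPa.
n = 780/207.7 = 3.756.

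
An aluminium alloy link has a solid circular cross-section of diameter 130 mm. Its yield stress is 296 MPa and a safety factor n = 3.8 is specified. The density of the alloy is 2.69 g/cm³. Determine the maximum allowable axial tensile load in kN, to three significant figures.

F_allow = 1030 kN

σ_allow = 296/3.8 = 77.89 MPa.
A = πd²/4 = π×130²/4 = 13270 mm².
F_allow = σ_allow × A = 77.89×13270 = 1.034×10^6 N.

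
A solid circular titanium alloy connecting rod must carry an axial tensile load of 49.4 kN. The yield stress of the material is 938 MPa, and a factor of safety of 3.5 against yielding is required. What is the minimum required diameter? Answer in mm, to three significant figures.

Allowable stress σ_allow = 938/3.5 = 268.0 MPa.
Required area A = F/σ_allow = 49400/268.0 = 184.3 mm².
A = πd²/4 → d = √(4A/π) = 15.32 mm.

d = 15.3 mm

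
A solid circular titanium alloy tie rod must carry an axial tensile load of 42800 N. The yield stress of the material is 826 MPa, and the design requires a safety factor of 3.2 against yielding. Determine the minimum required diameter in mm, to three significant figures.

d = 14.5 mm

Allowable stress σ_allow = 826/3.2 = 258.1 MPa.
Required area A = F/σ_allow = 42800/258.1 = 165.8 mm².
A = πd²/4 → d = √(4A/π) = 14.53 mm.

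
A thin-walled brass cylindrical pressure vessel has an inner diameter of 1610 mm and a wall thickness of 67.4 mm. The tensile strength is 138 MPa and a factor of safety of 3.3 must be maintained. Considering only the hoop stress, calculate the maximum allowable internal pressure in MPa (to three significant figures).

σ_allow = 138/3.3 = 41.82 MPa.
σ_h = pD/(2t) → p_allow = 2σ_allow t/D = 2×41.82×67.4/1610 = 3.501 MPa.

p_allow = 3.50 MPa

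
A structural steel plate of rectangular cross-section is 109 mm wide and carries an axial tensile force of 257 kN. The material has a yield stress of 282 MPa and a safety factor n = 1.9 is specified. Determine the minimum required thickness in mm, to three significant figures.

σ_allow = 282/1.9 = 148.4 MPa.
Required area A = F/σ_allow = 257000/148.4 = 1732 mm².
t = A/w = 1732/109 = 15.89 mm.

t = 15.9 mm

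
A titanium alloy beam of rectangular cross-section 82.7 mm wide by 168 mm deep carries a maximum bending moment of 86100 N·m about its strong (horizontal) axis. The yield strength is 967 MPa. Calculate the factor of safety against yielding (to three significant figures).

Section modulus S = bh²/6 = 82.7×168²/6 = 389000 mm³.
σ = M/S = 8.6100×10^7/389000 = 221.3 MPa.
n = 967/221.3 = 4.369.

n = 4.37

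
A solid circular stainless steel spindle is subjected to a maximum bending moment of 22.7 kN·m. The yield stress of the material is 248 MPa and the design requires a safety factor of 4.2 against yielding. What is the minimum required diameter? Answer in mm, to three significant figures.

σ_allow = 248/4.2 = 59.05 MPa.
For a solid circular section σ = 32M/(πd³), so d³ = 32M/(π σ_allow) = 32×2.2700×10^7/(π×59.05) = 3.916×10^6 mm³.
d = 157.6 mm.

d = 158 mm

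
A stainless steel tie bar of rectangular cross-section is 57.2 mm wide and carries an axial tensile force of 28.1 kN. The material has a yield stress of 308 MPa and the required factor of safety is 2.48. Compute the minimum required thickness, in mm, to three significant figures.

σ_allow = 308/2.48 = 124.2 MPa.
Required area A = F/σ_allow = 28100/124.2 = 226.3 mm².
t = A/w = 226.3/57.2 = 3.956 mm.

t = 3.96 mm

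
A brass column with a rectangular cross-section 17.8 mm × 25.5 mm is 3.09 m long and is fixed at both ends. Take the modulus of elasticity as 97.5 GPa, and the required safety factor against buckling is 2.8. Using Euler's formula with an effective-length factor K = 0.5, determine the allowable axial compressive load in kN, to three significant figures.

P_allow = 1.73 kN

Buckling occurs about the weak axis: I_min = h·b³/12 = 25.5×17.8³/12 = 11980 mm⁴ (b = 17.8 mm is the smaller dimension).
Effective length L_e = KL = 0.5×3.09 m = 1545 mm.
Euler critical load P_cr = π²EI/L_e² = π²×97500×11980/1545² = 4831 N.
P_allow = P_cr/n = 4831/2.8 = 1725 N.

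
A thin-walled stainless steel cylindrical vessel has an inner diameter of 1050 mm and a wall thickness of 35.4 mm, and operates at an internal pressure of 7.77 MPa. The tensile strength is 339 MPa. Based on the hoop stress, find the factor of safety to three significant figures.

σ_h = pD/(2t) = 7.77×1050/(2×35.4) = 115.2 MPa.
n = 339/115.2 = 2.942.

n = 2.94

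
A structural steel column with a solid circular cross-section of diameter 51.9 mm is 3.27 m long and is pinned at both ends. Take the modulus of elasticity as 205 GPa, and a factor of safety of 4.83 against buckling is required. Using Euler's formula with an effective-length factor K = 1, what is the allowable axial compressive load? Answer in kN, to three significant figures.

P_allow = 14.0 kN

I = πd⁴/64 = π×51.9⁴/64 = 356200 mm⁴.
Effective length L_e = KL = 1×3.27 m = 3270 mm.
Euler critical load P_cr = π²EI/L_e² = π²×205000×356200/3270² = 67390 N.
P_allow = P_cr/n = 67390/4.83 = 13950 N.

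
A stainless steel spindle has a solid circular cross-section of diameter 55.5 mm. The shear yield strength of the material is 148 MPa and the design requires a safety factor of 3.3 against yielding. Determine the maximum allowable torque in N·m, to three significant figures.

τ_allow = 148/3.3 = 44.85 MPa.
For a solid shaft T_allow = τ_allow·πd³/16; πd³/16 = π×55.5³/16 = 33570 mm³.
T_allow = 44.85×33570 = 1.505×10^6 N·mm = 1505 N·m.

T_allow = 1510 N·m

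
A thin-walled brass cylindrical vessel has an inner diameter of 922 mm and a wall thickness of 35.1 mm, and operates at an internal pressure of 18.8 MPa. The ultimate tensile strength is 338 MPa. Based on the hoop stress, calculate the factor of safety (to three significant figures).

σ_h = pD/(2t) = 18.8×922/(2×35.1) = 246.9 MPa.
n = 338/246.9 = 1.369.

n = 1.37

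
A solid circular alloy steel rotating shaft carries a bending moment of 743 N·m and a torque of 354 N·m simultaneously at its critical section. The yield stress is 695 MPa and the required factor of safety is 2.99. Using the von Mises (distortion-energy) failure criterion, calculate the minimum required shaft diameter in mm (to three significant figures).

σ_allow = σ_y/n = 695/2.99 = 232.4 MPa.
For a solid shaft σ_b = 32M/(πd³) and τ = 16T/(πd³), so the von Mises stress is σ' = (16/πd³)·√(4M²+3T²).
√(4M²+3T²) = √(4×(743000)² + 3×(354000)²) = 1.608×10^6 N·mm.
d³ = 16×1.608×10^6/(π×232.4) = 35220 mm³.
d = 32.78 mm.

d = 32.8 mm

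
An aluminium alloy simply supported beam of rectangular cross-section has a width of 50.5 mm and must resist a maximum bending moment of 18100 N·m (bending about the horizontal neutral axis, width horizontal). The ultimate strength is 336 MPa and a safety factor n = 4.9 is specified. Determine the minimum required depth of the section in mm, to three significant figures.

h = 177 mm

σ_allow = 336/4.9 = 68.57 MPa.
For a rectangular section σ = 6M/(bh²), so h² = 6M/(b σ_allow) = 6×1.8100×10^7/(50.5×68.57) = 31360 mm².
h = 177.1 mm.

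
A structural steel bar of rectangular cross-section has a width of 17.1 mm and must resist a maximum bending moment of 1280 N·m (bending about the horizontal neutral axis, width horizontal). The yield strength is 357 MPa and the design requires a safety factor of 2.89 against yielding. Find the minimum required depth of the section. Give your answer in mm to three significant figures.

σ_allow = 357/2.89 = 123.5 MPa.
For a rectangular section σ = 6M/(bh²), so h² = 6M/(b σ_allow) = 6×1280000/(17.1×123.5) = 3636 mm².
h = 60.30 mm.

h = 60.3 mm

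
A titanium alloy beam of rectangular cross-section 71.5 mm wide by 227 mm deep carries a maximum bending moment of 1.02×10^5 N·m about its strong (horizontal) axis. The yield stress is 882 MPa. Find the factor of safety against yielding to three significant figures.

n = 5.31

Section modulus S = bh²/6 = 71.5×227²/6 = 614100 mm³.
σ = M/S = 1.0200×10^8/614100 = 166.1 MPa.
n = 882/166.1 = 5.310.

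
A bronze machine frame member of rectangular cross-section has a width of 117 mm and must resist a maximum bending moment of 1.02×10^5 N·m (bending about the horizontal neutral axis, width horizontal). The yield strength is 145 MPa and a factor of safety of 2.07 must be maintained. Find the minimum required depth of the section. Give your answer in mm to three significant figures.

σ_allow = 145/2.07 = 70.05 MPa.
For a rectangular section σ = 6M/(bh²), so h² = 6M/(b σ_allow) = 6×1.0200×10^8/(117×70.05) = 74670 mm².
h = 273.3 mm.

h = 273 mm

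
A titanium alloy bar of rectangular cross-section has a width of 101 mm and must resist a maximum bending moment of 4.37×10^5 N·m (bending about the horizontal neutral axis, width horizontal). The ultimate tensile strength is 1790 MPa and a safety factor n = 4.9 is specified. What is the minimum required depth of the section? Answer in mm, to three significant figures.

h = 267 mm

σ_allow = 1790/4.9 = 365.3 MPa.
For a rectangular section σ = 6M/(bh²), so h² = 6M/(b σ_allow) = 6×4.3700×10^8/(101×365.3) = 71060 mm².
h = 266.6 mm.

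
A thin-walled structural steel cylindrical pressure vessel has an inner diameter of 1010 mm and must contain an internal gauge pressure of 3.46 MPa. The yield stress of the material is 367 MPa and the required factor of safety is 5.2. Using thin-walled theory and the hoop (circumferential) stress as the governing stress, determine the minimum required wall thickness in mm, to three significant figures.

t = 24.8 mm

σ_allow = 367/5.2 = 70.58 MPa.
Hoop stress σ_h = pD/(2t), so t = pD/(2σ_allow) = 3.46×1010/(2×70.58) = 24.76 mm.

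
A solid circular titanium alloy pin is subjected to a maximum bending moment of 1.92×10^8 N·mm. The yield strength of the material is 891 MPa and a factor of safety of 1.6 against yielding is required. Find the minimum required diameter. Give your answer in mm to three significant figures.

d = 152 mm

σ_allow = 891/1.6 = 556.9 MPa.
For a solid circular section σ = 32M/(πd³), so d³ = 32M/(π σ_allow) = 32×1.9200×10^8/(π×556.9) = 3.512×10^6 mm³.
d = 152.0 mm.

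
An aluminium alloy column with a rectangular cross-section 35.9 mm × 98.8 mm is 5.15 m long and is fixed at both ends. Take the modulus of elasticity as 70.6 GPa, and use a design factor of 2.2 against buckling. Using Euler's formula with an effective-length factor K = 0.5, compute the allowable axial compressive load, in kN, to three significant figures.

P_allow = 18.2 kN

Buckling occurs about the weak axis: I_min = h·b³/12 = 98.8×35.9³/12 = 380900 mm⁴ (b = 35.9 mm is the smaller dimension).
Effective length L_e = KL = 0.5×5.15 m = 2575 mm.
Euler critical load P_cr = π²EI/L_e² = π²×70600×380900/2575² = 40030 N.
P_allow = P_cr/n = 40030/2.2 = 18200 N.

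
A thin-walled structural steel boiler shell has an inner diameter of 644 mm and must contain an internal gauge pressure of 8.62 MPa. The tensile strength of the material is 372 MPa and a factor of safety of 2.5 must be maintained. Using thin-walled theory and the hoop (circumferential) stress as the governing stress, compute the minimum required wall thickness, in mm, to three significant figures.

σ_allow = 372/2.5 = 148.8 MPa.
Hoop stress σ_h = pD/(2t), so t = pD/(2σ_allow) = 8.62×644/(2×148.8) = 18.65 mm.

t = 18.7 mm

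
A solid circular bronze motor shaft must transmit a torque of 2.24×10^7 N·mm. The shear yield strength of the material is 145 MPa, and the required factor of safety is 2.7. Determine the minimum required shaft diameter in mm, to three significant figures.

d = 129 mm

Allowable shear stress τ_allow = 145/2.7 = 53.70 MPa.
For a solid shaft τ = 16T/(πd³), so d³ = 16T/(π τ_allow) = 16×2.2400×10^7/(π×53.70) = 2.124×10^6 mm³.
d = (2.124×10^6)^(1/3) = 128.5 mm.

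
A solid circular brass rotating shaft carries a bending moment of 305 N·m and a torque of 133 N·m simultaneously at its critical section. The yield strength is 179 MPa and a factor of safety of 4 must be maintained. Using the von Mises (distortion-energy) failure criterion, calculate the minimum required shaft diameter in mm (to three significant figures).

σ_allow = σ_y/n = 179/4 = 44.75 MPa.
For a solid shaft σ_b = 32M/(πd³) and τ = 16T/(πd³), so the von Mises stress is σ' = (16/πd³)·√(4M²+3T²).
√(4M²+3T²) = √(4×(305000)² + 3×(133000)²) = 652000 N·mm.
d³ = 16×652000/(π×44.75) = 74210 mm³.
d = 42.02 mm.

d = 42.0 mm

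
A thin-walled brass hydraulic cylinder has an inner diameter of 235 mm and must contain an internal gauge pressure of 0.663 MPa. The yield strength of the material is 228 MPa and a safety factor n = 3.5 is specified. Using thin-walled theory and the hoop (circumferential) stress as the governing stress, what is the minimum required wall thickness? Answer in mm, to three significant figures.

t = 1.20 mm

σ_allow = 228/3.5 = 65.14 MPa.
Hoop stress σ_h = pD/(2t), so t = pD/(2σ_allow) = 0.663×235/(2×65.14) = 1.196 mm.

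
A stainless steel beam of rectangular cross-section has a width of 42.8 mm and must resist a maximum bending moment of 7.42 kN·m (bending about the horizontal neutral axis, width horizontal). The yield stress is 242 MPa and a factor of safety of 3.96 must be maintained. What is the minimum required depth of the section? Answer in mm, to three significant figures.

σ_allow = 242/3.96 = 61.11 MPa.
For a rectangular section σ = 6M/(bh²), so h² = 6M/(b σ_allow) = 6×7420000/(42.8×61.11) = 17020 mm².
h = 130.5 mm.

h = 130 mm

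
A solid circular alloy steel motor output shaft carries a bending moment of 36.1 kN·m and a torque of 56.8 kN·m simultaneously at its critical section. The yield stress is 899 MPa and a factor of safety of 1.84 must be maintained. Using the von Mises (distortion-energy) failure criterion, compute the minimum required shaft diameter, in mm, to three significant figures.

σ_allow = σ_y/n = 899/1.84 = 488.6 MPa.
For a solid shaft σ_b = 32M/(πd³) and τ = 16T/(πd³), so the von Mises stress is σ' = (16/πd³)·√(4M²+3T²).
√(4M²+3T²) = √(4×(3.610×10^7)² + 3×(5.680×10^7)²) = 1.220×10^8 N·mm.
d³ = 16×1.220×10^8/(π×488.6) = 1.272×10^6 mm³.
d = 108.4 mm.

d = 108 mm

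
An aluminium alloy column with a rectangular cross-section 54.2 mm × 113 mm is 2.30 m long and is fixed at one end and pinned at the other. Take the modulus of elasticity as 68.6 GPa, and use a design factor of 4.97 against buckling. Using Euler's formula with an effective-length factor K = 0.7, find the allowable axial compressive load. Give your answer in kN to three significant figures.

Buckling occurs about the weak axis: I_min = h·b³/12 = 113×54.2³/12 = 1.499×10^6 mm⁴ (b = 54.2 mm is the smaller dimension).
Effective length L_e = KL = 0.7×2.30 m = 1610 mm.
Euler critical load P_cr = π²EI/L_e² = π²×68600×1.499×10^6/1610² = 391600 N.
P_allow = P_cr/n = 391600/4.97 = 78800 N.

P_allow = 78.8 kN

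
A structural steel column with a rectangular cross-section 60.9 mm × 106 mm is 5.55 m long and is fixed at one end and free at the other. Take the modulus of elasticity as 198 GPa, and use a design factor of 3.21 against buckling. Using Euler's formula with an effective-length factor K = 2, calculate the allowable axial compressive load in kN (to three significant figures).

Buckling occurs about the weak axis: I_min = h·b³/12 = 106×60.9³/12 = 1.995×10^6 mm⁴ (b = 60.9 mm is the smaller dimension).
Effective length L_e = KL = 2×5.55 m = 11100 mm.
Euler critical load P_cr = π²EI/L_e² = π²×198000×1.995×10^6/11100² = 31640 N.
P_allow = P_cr/n = 31640/3.21 = 9858 N.

P_allow = 9.86 kN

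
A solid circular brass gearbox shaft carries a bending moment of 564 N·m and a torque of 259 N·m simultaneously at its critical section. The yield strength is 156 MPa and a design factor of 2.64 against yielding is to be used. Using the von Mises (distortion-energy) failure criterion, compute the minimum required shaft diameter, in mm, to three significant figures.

σ_allow = σ_y/n = 156/2.64 = 59.09 MPa.
For a solid shaft σ_b = 32M/(πd³) and τ = 16T/(πd³), so the von Mises stress is σ' = (16/πd³)·√(4M²+3T²).
√(4M²+3T²) = √(4×(564000)² + 3×(259000)²) = 1.214×10^6 N·mm.
d³ = 16×1.214×10^6/(π×59.09) = 104600 mm³.
d = 47.12 mm.

d = 47.1 mm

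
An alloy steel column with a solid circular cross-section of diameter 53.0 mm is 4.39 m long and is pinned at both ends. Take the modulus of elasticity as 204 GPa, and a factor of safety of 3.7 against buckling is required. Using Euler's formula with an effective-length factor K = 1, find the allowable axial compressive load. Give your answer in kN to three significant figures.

I = πd⁴/64 = π×53.0⁴/64 = 387300 mm⁴.
Effective length L_e = KL = 1×4.39 m = 4390 mm.
Euler critical load P_cr = π²EI/L_e² = π²×204000×387300/4390² = 40460 N.
P_allow = P_cr/n = 40460/3.7 = 10940 N.

P_allow = 10.9 kN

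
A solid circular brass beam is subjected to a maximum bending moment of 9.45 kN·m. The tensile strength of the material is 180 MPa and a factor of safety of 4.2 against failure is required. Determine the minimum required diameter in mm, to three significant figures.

σ_allow = 180/4.2 = 42.86 MPa.
For a solid circular section σ = 32M/(πd³), so d³ = 32M/(π σ_allow) = 32×9450000/(π×42.86) = 2.246×10^6 mm³.
d = 131.0 mm.

d = 131 mm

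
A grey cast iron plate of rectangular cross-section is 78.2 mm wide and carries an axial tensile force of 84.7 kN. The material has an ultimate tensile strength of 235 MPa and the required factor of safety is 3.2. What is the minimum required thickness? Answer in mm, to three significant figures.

σ_allow = 235/3.2 = 73.44 MPa.
Required area A = F/σ_allow = 84700/73.44 = 1153 mm².
t = A/w = 1153/78.2 = 14.75 mm.

t = 14.7 mm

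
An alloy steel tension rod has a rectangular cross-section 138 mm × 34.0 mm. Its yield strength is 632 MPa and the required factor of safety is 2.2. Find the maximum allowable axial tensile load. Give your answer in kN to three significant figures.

σ_allow = 632/2.2 = 287.3 MPa.
A = 138×34.0 = 4692 mm².
F_allow = σ_allow × A = 287.3×4692 = 1.348×10^6 N.

F_allow = 1350 kN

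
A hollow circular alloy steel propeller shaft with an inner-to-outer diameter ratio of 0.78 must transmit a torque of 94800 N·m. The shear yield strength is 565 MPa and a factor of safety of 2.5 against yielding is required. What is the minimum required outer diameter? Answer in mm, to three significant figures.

τ_allow = 565/2.5 = 226.0 MPa.
For a hollow shaft τ = 16T/[πd_o³(1−k⁴)] with k = 0.78, so 1−k⁴ = 0.6298.
d_o³ = 16T/[π τ_allow (1−k⁴)] = 16×9.4800×10^7/(π×226.0×0.6298) = 3.392×10^6 mm³.
d_o = 150.2 mm.

d_o = 150 mm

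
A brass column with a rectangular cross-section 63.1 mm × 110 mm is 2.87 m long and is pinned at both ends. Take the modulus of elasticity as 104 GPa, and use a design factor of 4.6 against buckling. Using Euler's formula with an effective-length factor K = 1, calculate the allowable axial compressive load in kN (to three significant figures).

P_allow = 62.4 kN

Buckling occurs about the weak axis: I_min = h·b³/12 = 110×63.1³/12 = 2.303×10^6 mm⁴ (b = 63.1 mm is the smaller dimension).
Effective length L_e = KL = 1×2.87 m = 2870 mm.
Euler critical load P_cr = π²EI/L_e² = π²×104000×2.303×10^6/2870² = 287000 N.
P_allow = P_cr/n = 287000/4.6 = 62390 N.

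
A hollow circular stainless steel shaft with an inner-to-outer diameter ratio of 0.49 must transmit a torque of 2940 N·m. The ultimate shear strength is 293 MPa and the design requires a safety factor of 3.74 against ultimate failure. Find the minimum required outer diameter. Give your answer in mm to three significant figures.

d_o = 58.8 mm

τ_allow = 293/3.74 = 78.34 MPa.
For a hollow shaft τ = 16T/[πd_o³(1−k⁴)] with k = 0.49, so 1−k⁴ = 0.9424.
d_o³ = 16T/[π τ_allow (1−k⁴)] = 16×2940000/(π×78.34×0.9424) = 202800 mm³.
d_o = 58.75 mm.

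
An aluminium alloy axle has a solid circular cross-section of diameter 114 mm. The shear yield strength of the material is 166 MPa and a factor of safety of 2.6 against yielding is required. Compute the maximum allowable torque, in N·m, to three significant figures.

T_allow = 18600 N·m

τ_allow = 166/2.6 = 63.85 MPa.
For a solid shaft T_allow = τ_allow·πd³/16; πd³/16 = π×114³/16 = 290900 mm³.
T_allow = 63.85×290900 = 1.857×10^7 N·mm = 18570 N·m.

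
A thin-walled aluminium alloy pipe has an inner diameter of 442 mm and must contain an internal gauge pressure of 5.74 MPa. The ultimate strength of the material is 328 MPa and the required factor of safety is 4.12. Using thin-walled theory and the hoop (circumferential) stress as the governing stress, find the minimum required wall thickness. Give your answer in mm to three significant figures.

σ_allow = 328/4.12 = 79.61 MPa.
Hoop stress σ_h = pD/(2t), so t = pD/(2σ_allow) = 5.74×442/(2×79.61) = 15.93 mm.

t = 15.9 mm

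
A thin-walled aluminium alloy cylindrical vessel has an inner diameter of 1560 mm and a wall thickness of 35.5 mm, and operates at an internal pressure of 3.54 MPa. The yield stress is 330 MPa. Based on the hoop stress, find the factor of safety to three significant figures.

n = 4.24

σ_h = pD/(2t) = 3.54×1560/(2×35.5) = 77.78 MPa.
n = 330/77.78 = 4.243.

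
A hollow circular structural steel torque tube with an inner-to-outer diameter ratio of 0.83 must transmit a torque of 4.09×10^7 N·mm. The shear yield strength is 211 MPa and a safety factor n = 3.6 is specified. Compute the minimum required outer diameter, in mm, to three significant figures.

d_o = 189 mm

τ_allow = 211/3.6 = 58.61 MPa.
For a hollow shaft τ = 16T/[πd_o³(1−k⁴)] with k = 0.83, so 1−k⁴ = 0.5254.
d_o³ = 16T/[π τ_allow (1−k⁴)] = 16×4.0900×10^7/(π×58.61×0.5254) = 6.764×10^6 mm³.
d_o = 189.1 mm.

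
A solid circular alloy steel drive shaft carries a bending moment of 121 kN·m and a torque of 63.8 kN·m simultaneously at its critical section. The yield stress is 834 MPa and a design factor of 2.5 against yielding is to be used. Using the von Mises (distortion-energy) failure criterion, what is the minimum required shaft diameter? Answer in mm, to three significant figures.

d = 160 mm

σ_allow = σ_y/n = 834/2.5 = 333.6 MPa.
For a solid shaft σ_b = 32M/(πd³) and τ = 16T/(πd³), so the von Mises stress is σ' = (16/πd³)·√(4M²+3T²).
√(4M²+3T²) = √(4×(1.210×10^8)² + 3×(6.380×10^7)²) = 2.660×10^8 N·mm.
d³ = 16×2.660×10^8/(π×333.6) = 4.061×10^6 mm³.
d = 159.5 mm.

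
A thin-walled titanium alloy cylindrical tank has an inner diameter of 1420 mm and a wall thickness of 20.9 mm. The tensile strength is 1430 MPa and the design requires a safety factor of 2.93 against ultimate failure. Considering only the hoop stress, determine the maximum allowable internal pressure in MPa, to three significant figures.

σ_allow = 1430/2.93 = 488.1 MPa.
σ_h = pD/(2t) → p_allow = 2σ_allow t/D = 2×488.1×20.9/1420 = 14.37 MPa.

p_allow = 14.4 MPa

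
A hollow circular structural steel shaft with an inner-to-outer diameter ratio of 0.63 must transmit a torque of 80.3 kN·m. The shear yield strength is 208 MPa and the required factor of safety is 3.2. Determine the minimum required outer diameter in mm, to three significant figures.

d_o = 195 mm

τ_allow = 208/3.2 = 65.00 MPa.
For a hollow shaft τ = 16T/[πd_o³(1−k⁴)] with k = 0.63, so 1−k⁴ = 0.8425.
d_o³ = 16T/[π τ_allow (1−k⁴)] = 16×8.0300×10^7/(π×65.00×0.8425) = 7.468×10^6 mm³.
d_o = 195.5 mm.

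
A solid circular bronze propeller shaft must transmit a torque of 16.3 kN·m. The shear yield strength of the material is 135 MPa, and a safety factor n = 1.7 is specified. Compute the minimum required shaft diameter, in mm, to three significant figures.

d = 101 mm

Allowable shear stress τ_allow = 135/1.7 = 79.41 MPa.
For a solid shaft τ = 16T/(πd³), so d³ = 16T/(π τ_allow) = 16×1.6300×10^7/(π×79.41) = 1.045×10^6 mm³.
d = (1.045×10^6)^(1/3) = 101.5 mm.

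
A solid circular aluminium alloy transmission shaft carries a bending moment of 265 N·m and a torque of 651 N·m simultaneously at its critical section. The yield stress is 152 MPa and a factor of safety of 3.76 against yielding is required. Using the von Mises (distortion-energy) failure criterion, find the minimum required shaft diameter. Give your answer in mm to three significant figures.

σ_allow = σ_y/n = 152/3.76 = 40.43 MPa.
For a solid shaft σ_b = 32M/(πd³) and τ = 16T/(πd³), so the von Mises stress is σ' = (16/πd³)·√(4M²+3T²).
√(4M²+3T²) = √(4×(265000)² + 3×(651000)²) = 1.246×10^6 N·mm.
d³ = 16×1.246×10^6/(π×40.43) = 157000 mm³.
d = 53.94 mm.

d = 53.9 mm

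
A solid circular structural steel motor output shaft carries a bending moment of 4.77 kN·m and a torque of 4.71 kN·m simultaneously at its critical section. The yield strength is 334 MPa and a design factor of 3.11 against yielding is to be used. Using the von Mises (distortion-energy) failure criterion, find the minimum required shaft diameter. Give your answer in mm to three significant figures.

d = 84.1 mm

σ_allow = σ_y/n = 334/3.11 = 107.4 MPa.
For a solid shaft σ_b = 32M/(πd³) and τ = 16T/(πd³), so the von Mises stress is σ' = (16/πd³)·√(4M²+3T²).
√(4M²+3T²) = √(4×(4.770×10^6)² + 3×(4.710×10^6)²) = 1.255×10^7 N·mm.
d³ = 16×1.255×10^7/(π×107.4) = 595300 mm³.
d = 84.12 mm.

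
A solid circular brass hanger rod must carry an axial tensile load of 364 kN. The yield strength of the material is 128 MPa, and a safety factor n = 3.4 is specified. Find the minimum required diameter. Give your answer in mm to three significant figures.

Allowable stress σ_allow = 128/3.4 = 37.65 MPa.
Required area A = F/σ_allow = 364000/37.65 = 9669 mm².
A = πd²/4 → d = √(4A/π) = 111.0 mm.

d = 111 mm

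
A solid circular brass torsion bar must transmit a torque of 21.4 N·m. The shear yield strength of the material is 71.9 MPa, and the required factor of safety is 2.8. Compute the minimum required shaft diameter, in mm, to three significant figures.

Allowable shear stress τ_allow = 71.9/2.8 = 25.68 MPa.
For a solid shaft τ = 16T/(πd³), so d³ = 16T/(π τ_allow) = 16×21400/(π×25.68) = 4244 mm³.
d = (4244)^(1/3) = 16.19 mm.

d = 16.2 mm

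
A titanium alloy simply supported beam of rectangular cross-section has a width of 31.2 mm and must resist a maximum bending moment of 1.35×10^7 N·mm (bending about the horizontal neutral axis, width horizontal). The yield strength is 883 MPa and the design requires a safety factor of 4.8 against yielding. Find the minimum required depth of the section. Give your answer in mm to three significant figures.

h = 119 mm

σ_allow = 883/4.8 = 184.0 MPa.
For a rectangular section σ = 6M/(bh²), so h² = 6M/(b σ_allow) = 6×1.3500×10^7/(31.2×184.0) = 14110 mm².
h = 118.8 mm.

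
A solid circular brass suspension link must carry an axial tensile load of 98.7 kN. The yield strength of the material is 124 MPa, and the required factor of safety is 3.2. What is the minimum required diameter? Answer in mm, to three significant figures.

d = 56.9 mm

Allowable stress σ_allow = 124/3.2 = 38.75 MPa.
Required area A = F/σ_allow = 98700/38.75 = 2547 mm².
A = πd²/4 → d = √(4A/π) = 56.95 mm.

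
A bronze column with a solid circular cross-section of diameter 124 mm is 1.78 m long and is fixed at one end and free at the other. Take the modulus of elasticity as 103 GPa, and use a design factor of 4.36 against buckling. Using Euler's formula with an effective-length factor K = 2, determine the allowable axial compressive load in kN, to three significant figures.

I = πd⁴/64 = π×124⁴/64 = 1.161×10^7 mm⁴.
Effective length L_e = KL = 2×1.78 m = 3560 mm.
Euler critical load P_cr = π²EI/L_e² = π²×103000×1.161×10^7/3560² = 930900 N.
P_allow = P_cr/n = 930900/4.36 = 213500 N.

P_allow = 214 kN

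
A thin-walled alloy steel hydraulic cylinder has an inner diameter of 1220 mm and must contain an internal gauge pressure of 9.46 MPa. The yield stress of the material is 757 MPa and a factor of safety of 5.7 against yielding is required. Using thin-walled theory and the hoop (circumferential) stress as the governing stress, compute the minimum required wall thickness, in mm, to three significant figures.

t = 43.5 mm

σ_allow = 757/5.7 = 132.8 MPa.
Hoop stress σ_h = pD/(2t), so t = pD/(2σ_allow) = 9.46×1220/(2×132.8) = 43.45 mm.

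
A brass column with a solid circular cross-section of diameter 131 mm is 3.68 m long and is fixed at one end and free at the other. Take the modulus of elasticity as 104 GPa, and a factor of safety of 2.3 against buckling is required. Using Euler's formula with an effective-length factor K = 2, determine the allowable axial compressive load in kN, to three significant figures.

I = πd⁴/64 = π×131⁴/64 = 1.446×10^7 mm⁴.
Effective length L_e = KL = 2×3.68 m = 7360 mm.
Euler critical load P_cr = π²EI/L_e² = π²×104000×1.446×10^7/7360² = 273900 N.
P_allow = P_cr/n = 273900/2.3 = 119100 N.

P_allow = 119 kN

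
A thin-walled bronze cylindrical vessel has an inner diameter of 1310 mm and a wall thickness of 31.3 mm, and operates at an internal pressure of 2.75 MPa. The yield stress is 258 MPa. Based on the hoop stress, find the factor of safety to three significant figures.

n = 4.48

σ_h = pD/(2t) = 2.75×1310/(2×31.3) = 57.55 MPa.
n = 258/57.55 = 4.483.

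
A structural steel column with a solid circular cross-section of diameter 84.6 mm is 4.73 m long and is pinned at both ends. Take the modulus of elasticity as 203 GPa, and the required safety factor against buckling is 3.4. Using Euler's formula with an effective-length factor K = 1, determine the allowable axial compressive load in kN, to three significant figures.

P_allow = 66.2 kN

I = πd⁴/64 = π×84.6⁴/64 = 2.514×10^6 mm⁴.
Effective length L_e = KL = 1×4.73 m = 4730 mm.
Euler critical load P_cr = π²EI/L_e² = π²×203000×2.514×10^6/4730² = 225200 N.
P_allow = P_cr/n = 225200/3.4 = 66230 N.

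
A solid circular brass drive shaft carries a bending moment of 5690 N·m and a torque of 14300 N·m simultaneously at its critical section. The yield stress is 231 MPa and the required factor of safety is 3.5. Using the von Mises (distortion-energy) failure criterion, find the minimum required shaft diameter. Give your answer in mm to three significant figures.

d = 128 mm

σ_allow = σ_y/n = 231/3.5 = 66.00 MPa.
For a solid shaft σ_b = 32M/(πd³) and τ = 16T/(πd³), so the von Mises stress is σ' = (16/πd³)·√(4M²+3T²).
√(4M²+3T²) = √(4×(5.690×10^6)² + 3×(1.430×10^7)²) = 2.726×10^7 N·mm.
d³ = 16×2.726×10^7/(π×66.00) = 2.103×10^6 mm³.
d = 128.1 mm.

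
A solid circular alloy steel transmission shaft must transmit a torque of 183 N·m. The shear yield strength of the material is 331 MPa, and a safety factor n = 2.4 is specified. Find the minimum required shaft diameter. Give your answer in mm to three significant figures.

d = 18.9 mm

Allowable shear stress τ_allow = 331/2.4 = 137.9 MPa.
For a solid shaft τ = 16T/(πd³), so d³ = 16T/(π τ_allow) = 16×183000/(π×137.9) = 6758 mm³.
d = (6758)^(1/3) = 18.91 mm.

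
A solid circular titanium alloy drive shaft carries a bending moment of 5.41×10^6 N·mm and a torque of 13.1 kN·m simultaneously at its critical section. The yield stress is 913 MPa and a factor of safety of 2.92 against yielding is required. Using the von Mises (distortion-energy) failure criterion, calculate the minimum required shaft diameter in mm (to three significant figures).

σ_allow = σ_y/n = 913/2.92 = 312.7 MPa.
For a solid shaft σ_b = 32M/(πd³) and τ = 16T/(πd³), so the von Mises stress is σ' = (16/πd³)·√(4M²+3T²).
√(4M²+3T²) = √(4×(5.410×10^6)² + 3×(1.310×10^7)²) = 2.514×10^7 N·mm.
d³ = 16×2.514×10^7/(π×312.7) = 409500 mm³.
d = 74.26 mm.

d = 74.3 mm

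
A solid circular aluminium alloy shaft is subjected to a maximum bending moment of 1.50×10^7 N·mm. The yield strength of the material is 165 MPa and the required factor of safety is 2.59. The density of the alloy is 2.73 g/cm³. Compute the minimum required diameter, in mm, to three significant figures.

σ_allow = 165/2.59 = 63.71 MPa.
For a solid circular section σ = 32M/(πd³), so d³ = 32M/(π σ_allow) = 32×1.5000×10^7/(π×63.71) = 2.398×10^6 mm³.
d = 133.9 mm.

d = 134 mm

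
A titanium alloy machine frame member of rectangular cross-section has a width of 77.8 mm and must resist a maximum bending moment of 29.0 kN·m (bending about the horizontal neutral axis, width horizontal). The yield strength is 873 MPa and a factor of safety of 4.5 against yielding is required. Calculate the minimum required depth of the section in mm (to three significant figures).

σ_allow = 873/4.5 = 194.0 MPa.
For a rectangular section σ = 6M/(bh²), so h² = 6M/(b σ_allow) = 6×2.9000×10^7/(77.8×194.0) = 11530 mm².
h = 107.4 mm.

h = 107 mm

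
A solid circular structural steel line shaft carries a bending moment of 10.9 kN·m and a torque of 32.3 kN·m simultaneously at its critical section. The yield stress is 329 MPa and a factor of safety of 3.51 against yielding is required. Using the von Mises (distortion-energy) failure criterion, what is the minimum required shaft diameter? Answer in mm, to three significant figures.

σ_allow = σ_y/n = 329/3.51 = 93.73 MPa.
For a solid shaft σ_b = 32M/(πd³) and τ = 16T/(πd³), so the von Mises stress is σ' = (16/πd³)·√(4M²+3T²).
√(4M²+3T²) = √(4×(1.090×10^7)² + 3×(3.230×10^7)²) = 6.004×10^7 N·mm.
d³ = 16×6.004×10^7/(π×93.73) = 3.262×10^6 mm³.
d = 148.3 mm.

d = 148 mm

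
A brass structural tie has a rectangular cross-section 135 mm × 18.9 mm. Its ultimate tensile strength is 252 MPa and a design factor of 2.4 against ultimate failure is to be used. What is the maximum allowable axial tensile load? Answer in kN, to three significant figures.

σ_allow = 252/2.4 = 105.0 MPa.
A = 135×18.9 = 2552 mm².
F_allow = σ_allow × A = 105.0×2552 = 267900 N.

F_allow = 268 kN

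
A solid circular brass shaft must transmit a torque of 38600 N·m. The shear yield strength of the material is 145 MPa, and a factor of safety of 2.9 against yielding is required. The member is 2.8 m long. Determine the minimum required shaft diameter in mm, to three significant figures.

d = 158 mm

Allowable shear stress τ_allow = 145/2.9 = 50.00 MPa.
For a solid shaft τ = 16T/(πd³), so d³ = 16T/(π τ_allow) = 16×3.8600×10^7/(π×50.00) = 3.932×10^6 mm³.
d = (3.932×10^6)^(1/3) = 157.8 mm.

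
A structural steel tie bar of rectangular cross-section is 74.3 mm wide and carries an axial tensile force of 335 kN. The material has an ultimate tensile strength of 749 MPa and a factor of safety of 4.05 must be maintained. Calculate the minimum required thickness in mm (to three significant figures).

t = 24.4 mm

σ_allow = 749/4.05 = 184.9 MPa.
Required area A = F/σ_allow = 335000/184.9 = 1811 mm².
t = A/w = 1811/74.3 = 24.38 mm.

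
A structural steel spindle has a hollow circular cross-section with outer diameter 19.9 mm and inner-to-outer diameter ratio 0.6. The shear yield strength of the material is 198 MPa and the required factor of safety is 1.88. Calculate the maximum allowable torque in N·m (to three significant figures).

T_allow = 142 N·m

τ_allow = 198/1.88 = 105.3 MPa.
For a hollow shaft T_allow = τ_allow·πd_o³(1−k⁴)/16 with 1−k⁴ = 0.8704, so πd_o³(1−k⁴)/16 = 1347 mm³.
T_allow = 105.3×1347 = 141800 N·mm = 141.8 N·m.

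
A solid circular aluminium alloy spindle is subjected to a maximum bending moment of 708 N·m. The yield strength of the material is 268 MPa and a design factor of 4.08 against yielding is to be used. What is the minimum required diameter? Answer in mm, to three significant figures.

σ_allow = 268/4.08 = 65.69 MPa.
For a solid circular section σ = 32M/(πd³), so d³ = 32M/(π σ_allow) = 32×708000/(π×65.69) = 109800 mm³.
d = 47.88 mm.

d = 47.9 mm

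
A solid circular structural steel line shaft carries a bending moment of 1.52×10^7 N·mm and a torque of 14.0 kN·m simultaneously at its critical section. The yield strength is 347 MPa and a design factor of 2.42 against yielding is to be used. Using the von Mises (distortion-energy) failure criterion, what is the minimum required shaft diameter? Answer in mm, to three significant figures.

σ_allow = σ_y/n = 347/2.42 = 143.4 MPa.
For a solid shaft σ_b = 32M/(πd³) and τ = 16T/(πd³), so the von Mises stress is σ' = (16/πd³)·√(4M²+3T²).
√(4M²+3T²) = √(4×(1.520×10^7)² + 3×(1.400×10^7)²) = 3.889×10^7 N·mm.
d³ = 16×3.889×10^7/(π×143.4) = 1.381×10^6 mm³.
d = 111.4 mm.

d = 111 mm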